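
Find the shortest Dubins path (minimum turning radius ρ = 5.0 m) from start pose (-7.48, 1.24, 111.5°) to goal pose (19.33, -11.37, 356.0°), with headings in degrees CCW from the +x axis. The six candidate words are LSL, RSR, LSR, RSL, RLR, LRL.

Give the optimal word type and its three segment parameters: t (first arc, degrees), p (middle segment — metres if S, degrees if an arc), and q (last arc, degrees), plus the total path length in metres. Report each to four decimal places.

Let ψ = atan2(Δy, Δx) = atan2(-12.61, 26.81) = -25.1898° be the start→goal bearing.
Normalize: d = |goal − start| / ρ = 29.627491/5.0 = 5.925498, α = (θ_start − ψ) mod 360° = 136.6898° = 2.385687 rad, β = (θ_goal − ψ) mod 360° = 21.1898° = 0.369832 rad.
Common terms: sin α = 0.685948, cos α = -0.727651, sin β = 0.361459, cos β = 0.932388, cos(α−β) = -0.430511, d² = 35.111528. Work in radians in the unit-radius frame; every candidate has L = ρ·(t + p + q).
LSL: p² = 2 + d² − 2cos(α−β) + 2d(sin α − sin β) = 41.818071; p = √p² = 6.466689; φ = atan2(cos β − cos α, d + sin α − sin β) = 0.259613 rad; t = (φ − α) mod 2π = 4.157111 rad, q = (β − φ) mod 2π = 0.110219 rad → L = 5.0·(4.157111 + 6.466689 + 0.110219) = 5.0·10.734019 = 53.670097 m
RSR: p² = 2 + d² − 2cos(α−β) + 2d(sin β − sin α) = 34.127029; p = √p² = 5.841834; φ = atan2(cos α − cos β, d − sin α + sin β) = -0.288134 rad; t = (α − φ) mod 2π = 2.673821 rad, q = (φ − β) mod 2π = 5.625219 rad → L = 5.0·(2.673821 + 5.841834 + 5.625219) = 5.0·14.140875 = 70.704375 m
LSR: p² = d² − 2 + 2cos(α−β) + 2d(sin α + sin β) = 44.663316; p = √p² = 6.683062; φ = atan2(−cos α − cos β, d + sin α + sin β) − atan2(−2, p) = 0.261428 rad; t = (φ − α) mod 2π = 4.158926 rad, q = (φ − β) mod 2π = 6.174782 rad → L = 5.0·(4.158926 + 6.683062 + 6.174782) = 5.0·17.016770 = 85.083848 m
RSL: p² = d² − 2 + 2cos(α−β) − 2d(sin α + sin β) = 19.837695; p = √p² = 4.453953; φ = atan2(cos α + cos β, d − sin α − sin β) − atan2(2, p) = -0.380109 rad; t = (α − φ) mod 2π = 2.765796 rad, q = (β − φ) mod 2π = 0.749940 rad → L = 5.0·(2.765796 + 4.453953 + 0.749940) = 5.0·7.969689 = 39.848444 m
RLR: c = (6 − d² + 2cos(α−β) + 2d(sin α − sin β))/8 = -3.265879, |c| > 1 → infeasible
LRL: c = (6 − d² + 2cos(α−β) − 2d(sin α − sin β))/8 = -4.227259, |c| > 1 → infeasible
Shortest: RSL with L = 39.848444 m ≈ 39.8484 m
Convert RSL to answer units (arcs ×180/π): t = 2.765796·180/π = 158.4684°, p = ρ·p = 5.0·4.453953 = 22.2698 m, q = 0.749940·180/π = 42.9684°, L = 39.8484 m.

RSL: t = 158.4684°, p = 22.2698 m, q = 42.9684°, L = 39.8484 m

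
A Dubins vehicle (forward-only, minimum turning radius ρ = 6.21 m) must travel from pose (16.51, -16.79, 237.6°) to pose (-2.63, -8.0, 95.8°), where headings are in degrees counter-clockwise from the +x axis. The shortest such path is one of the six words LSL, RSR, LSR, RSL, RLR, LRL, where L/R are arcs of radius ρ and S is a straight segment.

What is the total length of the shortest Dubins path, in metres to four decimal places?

25.2008 m

Let ψ = atan2(Δy, Δx) = atan2(8.79, -19.14) = 155.3332° be the start→goal bearing.
Normalize: d = |goal − start| / ρ = 21.061902/6.21 = 3.391611, α = (θ_start − ψ) mod 360° = 82.2668° = 1.435827 rad, β = (θ_goal − ψ) mod 360° = 300.4668° = 5.244136 rad.
Common terms: sin α = 0.990905, cos α = 0.134560, sin β = -0.861923, cos β = 0.507040, cos(α−β) = -0.785857, d² = 11.503022. Work in radians in the unit-radius frame; every candidate has L = ρ·(t + p + q).
LSL: p² = 2 + d² − 2cos(α−β) + 2d(sin α − sin β) = 27.642880; p = √p² = 5.257650; φ = atan2(cos β − cos α, d + sin α − sin β) = 0.070905 rad; t = (φ − α) mod 2π = 4.918263 rad, q = (β − φ) mod 2π = 5.173231 rad → L = 6.21·(4.918263 + 5.257650 + 5.173231) = 6.21·15.349143 = 95.318180 m
RSR: p² = 2 + d² − 2cos(α−β) + 2d(sin β − sin α) = 2.506592; p = √p² = 1.583222; φ = atan2(cos α − cos β, d − sin α + sin β) = -0.237493 rad; t = (α − φ) mod 2π = 1.673321 rad, q = (φ − β) mod 2π = 0.801556 rad → L = 6.21·(1.673321 + 1.583222 + 0.801556) = 6.21·4.058099 = 25.200795 m
LSR: p² = d² − 2 + 2cos(α−β) + 2d(sin α + sin β) = 8.806227; p = √p² = 2.967529; φ = atan2(−cos α − cos β, d + sin α + sin β) − atan2(−2, p) = 0.412772 rad; t = (φ − α) mod 2π = 5.260130 rad, q = (φ − β) mod 2π = 1.451822 rad → L = 6.21·(5.260130 + 2.967529 + 1.451822) = 6.21·9.679481 = 60.109577 m
RSL: p² = d² − 2 + 2cos(α−β) − 2d(sin α + sin β) = 7.056390; p = √p² = 2.656387; φ = atan2(cos α + cos β, d − sin α − sin β) − atan2(2, p) = -0.451183 rad; t = (α − φ) mod 2π = 1.887010 rad, q = (β − φ) mod 2π = 5.695318 rad → L = 6.21·(1.887010 + 2.656387 + 5.695318) = 6.21·10.238715 = 63.582420 m
RLR: c = (6 − d² + 2cos(α−β) + 2d(sin α − sin β))/8 = 0.686676; p = 2π − arccos c = 5.469296 rad; φ = atan2(cos α − cos β, d − sin α + sin β) = -0.237493 rad; t = (α − φ + p/2) mod 2π = 4.407968 rad, q = (α − β − t + p) mod 2π = 3.536204 rad → L = 6.21·(4.407968 + 5.469296 + 3.536204) = 6.21·13.413468 = 83.297637 m
LRL: c = (6 − d² + 2cos(α−β) − 2d(sin α − sin β))/8 = -2.455360, |c| > 1 → infeasible
Shortest: RSR with L = 25.200795 m ≈ 25.2008 m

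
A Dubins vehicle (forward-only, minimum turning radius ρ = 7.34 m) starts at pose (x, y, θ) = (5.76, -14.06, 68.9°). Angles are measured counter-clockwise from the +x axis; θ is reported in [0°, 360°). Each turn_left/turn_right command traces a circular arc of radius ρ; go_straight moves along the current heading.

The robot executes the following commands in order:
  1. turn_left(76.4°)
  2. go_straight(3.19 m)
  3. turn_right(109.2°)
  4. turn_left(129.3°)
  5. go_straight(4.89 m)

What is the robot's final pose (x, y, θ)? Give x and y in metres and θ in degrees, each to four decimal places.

set_pose: (x, y, θ) = (5.7600, -14.0600, 68.9000°), ρ = 7.34
turn_left(76.4°): centre at ρ to the left, rotate +76.4° → (3.0906, -5.3831, 145.3000°)
go_straight(3.19): x += 3.19·cos θ, y += 3.19·sin θ → (0.4680, -3.5671, 145.3000°)
turn_right(109.2°): centre at ρ to the right, rotate −109.2° → (0.3218, 8.3981, 36.1000°)
turn_left(129.3°): centre at ρ to the left, rotate +129.3° → (-2.1527, 21.4317, 165.4000°)
go_straight(4.89): x += 4.89·cos θ, y += 4.89·sin θ → (-6.8848, 22.6643, 165.4000°)

(-6.8848, 22.6643, 165.4000°)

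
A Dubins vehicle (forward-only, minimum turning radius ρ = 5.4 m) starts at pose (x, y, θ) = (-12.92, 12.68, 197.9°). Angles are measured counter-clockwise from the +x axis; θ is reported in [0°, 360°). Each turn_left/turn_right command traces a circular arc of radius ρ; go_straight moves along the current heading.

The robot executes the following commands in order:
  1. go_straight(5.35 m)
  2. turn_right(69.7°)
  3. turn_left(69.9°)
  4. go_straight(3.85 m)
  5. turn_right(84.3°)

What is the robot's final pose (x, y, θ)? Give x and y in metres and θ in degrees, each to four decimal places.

set_pose: (x, y, θ) = (-12.9200, 12.6800, 197.9000°), ρ = 5.4
go_straight(5.35): x += 5.35·cos θ, y += 5.35·sin θ → (-18.0110, 11.0356, 197.9000°)
turn_right(69.7°): centre at ρ to the right, rotate −69.7° → (-23.9144, 12.8348, 128.2000°)
turn_left(69.9°): centre at ρ to the left, rotate +69.9° → (-29.8357, 14.6282, 198.1000°)
go_straight(3.85): x += 3.85·cos θ, y += 3.85·sin θ → (-33.4951, 13.4321, 198.1000°)
turn_right(84.3°): centre at ρ to the right, rotate −84.3° → (-40.1136, 16.3858, 113.8000°)

(-40.1136, 16.3858, 113.8000°)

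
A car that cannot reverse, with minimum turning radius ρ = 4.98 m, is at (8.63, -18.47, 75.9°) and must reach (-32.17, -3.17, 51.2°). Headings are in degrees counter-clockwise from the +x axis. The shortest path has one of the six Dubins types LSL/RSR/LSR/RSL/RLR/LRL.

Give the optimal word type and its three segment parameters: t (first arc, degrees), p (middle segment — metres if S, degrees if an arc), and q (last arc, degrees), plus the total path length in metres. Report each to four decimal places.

LSR: t = 102.3124°, p = 32.4154 m, q = 127.0124°, L = 52.3477 m

Let ψ = atan2(Δy, Δx) = atan2(15.30, -40.80) = 159.4440° be the start→goal bearing.
Normalize: d = |goal − start| / ρ = 43.574419/4.98 = 8.749883, α = (θ_start − ψ) mod 360° = 276.4560° = 4.825068 rad, β = (θ_goal − ψ) mod 360° = 251.7560° = 4.393972 rad.
Common terms: sin α = -0.993658, cos α = 0.112441, sin β = -0.949732, cos β = -0.313064, cos(α−β) = 0.908508, d² = 76.560459. Work in radians in the unit-radius frame; every candidate has L = ρ·(t + p + q).
LSL: p² = 2 + d² − 2cos(α−β) + 2d(sin α − sin β) = 75.974743; p = √p² = 8.716349; φ = atan2(cos β − cos α, d + sin α − sin β) = -0.048836 rad; t = (φ − α) mod 2π = 1.409281 rad, q = (β − φ) mod 2π = 4.442808 rad → L = 4.98·(1.409281 + 8.716349 + 4.442808) = 4.98·14.568438 = 72.550822 m
RSR: p² = 2 + d² − 2cos(α−β) + 2d(sin β − sin α) = 77.512141; p = √p² = 8.804098; φ = atan2(cos α − cos β, d − sin α + sin β) = 0.048349 rad; t = (α − φ) mod 2π = 4.776719 rad, q = (φ − β) mod 2π = 1.937563 rad → L = 4.98·(4.776719 + 8.804098 + 1.937563) = 4.98·15.518380 = 77.281531 m
LSR: p² = d² − 2 + 2cos(α−β) + 2d(sin α + sin β) = 42.368593; p = √p² = 6.509116; φ = atan2(−cos α − cos β, d + sin α + sin β) − atan2(−2, p) = 0.327572 rad; t = (φ − α) mod 2π = 1.785689 rad, q = (φ − β) mod 2π = 2.216785 rad → L = 4.98·(1.785689 + 6.509116 + 2.216785) = 4.98·10.511590 = 52.347720 m
RSL: p² = d² − 2 + 2cos(α−β) − 2d(sin α + sin β) = 110.386357; p = √p² = 10.506491; φ = atan2(cos α + cos β, d − sin α − sin β) − atan2(2, p) = -0.206867 rad; t = (α − φ) mod 2π = 5.031936 rad, q = (β − φ) mod 2π = 4.600839 rad → L = 4.98·(5.031936 + 10.506491 + 4.600839) = 4.98·20.139266 = 100.293544 m
RLR: c = (6 − d² + 2cos(α−β) + 2d(sin α − sin β))/8 = -8.689018, |c| > 1 → infeasible
LRL: c = (6 − d² + 2cos(α−β) − 2d(sin α − sin β))/8 = -8.496843, |c| > 1 → infeasible
Shortest: LSR with L = 52.347720 m ≈ 52.3477 m
Convert LSR to answer units (arcs ×180/π): t = 1.785689·180/π = 102.3124°, p = ρ·p = 4.98·6.509116 = 32.4154 m, q = 2.216785·180/π = 127.0124°, L = 52.3477 m.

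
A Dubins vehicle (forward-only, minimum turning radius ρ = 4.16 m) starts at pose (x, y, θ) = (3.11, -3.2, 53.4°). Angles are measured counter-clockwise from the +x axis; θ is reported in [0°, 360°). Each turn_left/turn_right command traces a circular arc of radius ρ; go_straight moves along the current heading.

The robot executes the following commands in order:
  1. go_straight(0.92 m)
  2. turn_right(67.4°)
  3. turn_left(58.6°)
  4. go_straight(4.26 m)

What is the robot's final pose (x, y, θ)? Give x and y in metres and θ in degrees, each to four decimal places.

(14.9652, 3.1603, 44.6000°)

set_pose: (x, y, θ) = (3.1100, -3.2000, 53.4000°), ρ = 4.16
go_straight(0.92): x += 0.92·cos θ, y += 0.92·sin θ → (3.6585, -2.4614, 53.4000°)
turn_right(67.4°): centre at ρ to the right, rotate −67.4° → (8.0046, -0.9053, -14.0000° ≡ 346.0000°)
turn_left(58.6°): centre at ρ to the left, rotate +58.6° → (11.9320, 0.1691, 404.6000° ≡ 44.6000°)
go_straight(4.26): x += 4.26·cos θ, y += 4.26·sin θ → (14.9652, 3.1603, 44.6000°)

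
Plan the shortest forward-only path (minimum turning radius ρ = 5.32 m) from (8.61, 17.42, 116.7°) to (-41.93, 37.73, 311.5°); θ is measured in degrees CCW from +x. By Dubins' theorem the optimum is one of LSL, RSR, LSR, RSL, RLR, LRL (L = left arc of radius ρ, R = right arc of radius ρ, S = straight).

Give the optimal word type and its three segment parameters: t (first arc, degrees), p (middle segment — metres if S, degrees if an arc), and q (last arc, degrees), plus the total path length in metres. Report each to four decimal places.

Let ψ = atan2(Δy, Δx) = atan2(20.31, -50.54) = 158.1068° be the start→goal bearing.
Normalize: d = |goal − start| / ρ = 54.468227/5.32 = 10.238388, α = (θ_start − ψ) mod 360° = 318.5932° = 5.560501 rad, β = (θ_goal − ψ) mod 360° = 153.3932° = 2.677217 rad.
Common terms: sin α = -0.661401, cos α = 0.750033, sin β = 0.447865, cos β = -0.894101, cos(α−β) = -0.966823, d² = 104.824598. Work in radians in the unit-radius frame; every candidate has L = ρ·(t + p + q).
LSL: p² = 2 + d² − 2cos(α−β) + 2d(sin α − sin β) = 86.044060; p = √p² = 9.275994; φ = atan2(cos β − cos α, d + sin α − sin β) = -0.178188 rad; t = (φ − α) mod 2π = 0.544497 rad, q = (β − φ) mod 2π = 2.855404 rad → L = 5.32·(0.544497 + 9.275994 + 2.855404) = 5.32·12.675895 = 67.435762 m
RSR: p² = 2 + d² − 2cos(α−β) + 2d(sin β − sin α) = 131.472429; p = √p² = 11.466143; φ = atan2(cos α − cos β, d − sin α + sin β) = 0.143886 rad; t = (α − φ) mod 2π = 5.416614 rad, q = (φ − β) mod 2π = 3.749855 rad → L = 5.32·(5.416614 + 11.466143 + 3.749855) = 5.32·20.632612 = 109.765496 m
LSR: p² = d² − 2 + 2cos(α−β) + 2d(sin α + sin β) = 96.518428; p = √p² = 9.824379; φ = atan2(−cos α − cos β, d + sin α + sin β) − atan2(−2, p) = 0.215201 rad; t = (φ − α) mod 2π = 0.937886 rad, q = (φ − β) mod 2π = 3.821170 rad → L = 5.32·(0.937886 + 9.824379 + 3.821170) = 5.32·14.583435 = 77.583872 m
RSL: p² = d² − 2 + 2cos(α−β) − 2d(sin α + sin β) = 105.263475; p = √p² = 10.259799; φ = atan2(cos α + cos β, d − sin α − sin β) − atan2(2, p) = -0.206304 rad; t = (α − φ) mod 2π = 5.766805 rad, q = (β − φ) mod 2π = 2.883521 rad → L = 5.32·(5.766805 + 10.259799 + 2.883521) = 5.32·18.910125 = 100.601864 m
RLR: c = (6 − d² + 2cos(α−β) + 2d(sin α − sin β))/8 = -15.434054, |c| > 1 → infeasible
LRL: c = (6 − d² + 2cos(α−β) − 2d(sin α − sin β))/8 = -9.755508, |c| > 1 → infeasible
Shortest: LSL with L = 67.435762 m ≈ 67.4358 m
Convert LSL to answer units (arcs ×180/π): t = 0.544497·180/π = 31.1974°, p = ρ·p = 5.32·9.275994 = 49.3483 m, q = 2.855404·180/π = 163.6026°, L = 67.4358 m.

LSL: t = 31.1974°, p = 49.3483 m, q = 163.6026°, L = 67.4358 m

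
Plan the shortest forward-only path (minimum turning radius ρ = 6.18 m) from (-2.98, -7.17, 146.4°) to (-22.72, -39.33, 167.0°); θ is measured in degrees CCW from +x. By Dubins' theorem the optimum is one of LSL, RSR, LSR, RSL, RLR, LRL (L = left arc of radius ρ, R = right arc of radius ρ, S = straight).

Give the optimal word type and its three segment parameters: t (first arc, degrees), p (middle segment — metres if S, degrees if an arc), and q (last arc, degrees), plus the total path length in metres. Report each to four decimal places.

LSR: t = 116.8522°, p = 22.5998 m, q = 96.2522°, L = 45.5855 m

Let ψ = atan2(Δy, Δx) = atan2(-32.16, -19.74) = -121.5419° be the start→goal bearing.
Normalize: d = |goal − start| / ρ = 37.735039/6.18 = 6.105993, α = (θ_start − ψ) mod 360° = 267.9419° = 4.676468 rad, β = (θ_goal − ψ) mod 360° = 288.5419° = 5.036005 rad.
Common terms: sin α = -0.999355, cos α = -0.035914, sin β = -0.948092, cos β = 0.317997, cos(α−β) = 0.936060, d² = 37.283156. Work in radians in the unit-radius frame; every candidate has L = ρ·(t + p + q).
LSL: p² = 2 + d² − 2cos(α−β) + 2d(sin α − sin β) = 36.785010; p = √p² = 6.065065; φ = atan2(cos β − cos α, d + sin α − sin β) = 0.058386 rad; t = (φ − α) mod 2π = 1.665103 rad, q = (β − φ) mod 2π = 4.977620 rad → L = 6.18·(1.665103 + 6.065065 + 4.977620) = 6.18·12.707788 = 78.534129 m
RSR: p² = 2 + d² − 2cos(α−β) + 2d(sin β − sin α) = 38.037063; p = √p² = 6.167419; φ = atan2(cos α − cos β, d − sin α + sin β) = -0.057416 rad; t = (α − φ) mod 2π = 4.733883 rad, q = (φ − β) mod 2π = 1.189764 rad → L = 6.18·(4.733883 + 6.167419 + 1.189764) = 6.18·12.091067 = 74.722794 m
LSR: p² = d² − 2 + 2cos(α−β) + 2d(sin α + sin β) = 13.373083; p = √p² = 3.656923; φ = atan2(−cos α − cos β, d + sin α + sin β) − atan2(−2, p) = 0.432738 rad; t = (φ − α) mod 2π = 2.039455 rad, q = (φ − β) mod 2π = 1.679918 rad → L = 6.18·(2.039455 + 3.656923 + 1.679918) = 6.18·7.376296 = 45.585508 m
RSL: p² = d² − 2 + 2cos(α−β) − 2d(sin α + sin β) = 60.937466; p = √p² = 7.806245; φ = atan2(cos α + cos β, d − sin α − sin β) − atan2(2, p) = -0.215798 rad; t = (α − φ) mod 2π = 4.892266 rad, q = (β − φ) mod 2π = 5.251803 rad → L = 6.18·(4.892266 + 7.806245 + 5.251803) = 6.18·17.950314 = 110.932942 m
RLR: c = (6 − d² + 2cos(α−β) + 2d(sin α − sin β))/8 = -3.754633, |c| > 1 → infeasible
LRL: c = (6 − d² + 2cos(α−β) − 2d(sin α − sin β))/8 = -3.598126, |c| > 1 → infeasible
Shortest: LSR with L = 45.585508 m ≈ 45.5855 m
Convert LSR to answer units (arcs ×180/π): t = 2.039455·180/π = 116.8522°, p = ρ·p = 6.18·3.656923 = 22.5998 m, q = 1.679918·180/π = 96.2522°, L = 45.5855 m.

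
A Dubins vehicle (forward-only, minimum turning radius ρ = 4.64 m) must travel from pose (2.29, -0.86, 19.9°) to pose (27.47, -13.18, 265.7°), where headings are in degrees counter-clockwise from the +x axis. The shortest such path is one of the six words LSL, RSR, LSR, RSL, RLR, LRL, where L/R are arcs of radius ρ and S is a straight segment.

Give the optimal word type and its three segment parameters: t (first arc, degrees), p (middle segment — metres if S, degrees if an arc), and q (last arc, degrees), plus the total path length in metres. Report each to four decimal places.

RSR: t = 41.7526°, p = 20.4426 m, q = 72.4474°, L = 29.6909 m

Let ψ = atan2(Δy, Δx) = atan2(-12.32, 25.18) = -26.0714° be the start→goal bearing.
Normalize: d = |goal − start| / ρ = 28.032388/4.64 = 6.041463, α = (θ_start − ψ) mod 360° = 45.9714° = 0.802353 rad, β = (θ_goal − ψ) mod 360° = 291.7714° = 5.092372 rad.
Common terms: sin α = 0.718994, cos α = 0.695017, sin β = -0.928671, cos β = 0.370905, cos(α−β) = -0.409923, d² = 36.499275. Work in radians in the unit-radius frame; every candidate has L = ρ·(t + p + q).
LSL: p² = 2 + d² − 2cos(α−β) + 2d(sin α − sin β) = 59.227728; p = √p² = 7.695955; φ = atan2(cos β − cos α, d + sin α − sin β) = -0.042127 rad; t = (φ − α) mod 2π = 5.438705 rad, q = (β − φ) mod 2π = 5.134499 rad → L = 4.64·(5.438705 + 7.695955 + 5.134499) = 4.64·18.269160 = 84.768902 m
RSR: p² = 2 + d² − 2cos(α−β) + 2d(sin β − sin α) = 19.410515; p = √p² = 4.405737; φ = atan2(cos α − cos β, d − sin α + sin β) = 0.073632 rad; t = (α − φ) mod 2π = 0.728721 rad, q = (φ − β) mod 2π = 1.264445 rad → L = 4.64·(0.728721 + 4.405737 + 1.264445) = 4.64·6.398903 = 29.690908 m
LSR: p² = d² − 2 + 2cos(α−β) + 2d(sin α + sin β) = 31.145915; p = √p² = 5.580853; φ = atan2(−cos α − cos β, d + sin α + sin β) − atan2(−2, p) = 0.163328 rad; t = (φ − α) mod 2π = 5.644160 rad, q = (φ − β) mod 2π = 1.354141 rad → L = 4.64·(5.644160 + 5.580853 + 1.354141) = 4.64·12.579153 = 58.367271 m
RSL: p² = d² − 2 + 2cos(α−β) − 2d(sin α + sin β) = 36.212943; p = √p² = 6.017719; φ = atan2(cos α + cos β, d − sin α − sin β) − atan2(2, p) = -0.151975 rad; t = (α − φ) mod 2π = 0.954328 rad, q = (β − φ) mod 2π = 5.244347 rad → L = 4.64·(0.954328 + 6.017719 + 5.244347) = 4.64·12.216395 = 56.684071 m
RLR: c = (6 − d² + 2cos(α−β) + 2d(sin α − sin β))/8 = -1.426314, |c| > 1 → infeasible
LRL: c = (6 − d² + 2cos(α−β) − 2d(sin α − sin β))/8 = -6.403466, |c| > 1 → infeasible
Shortest: RSR with L = 29.690908 m ≈ 29.6909 m
Convert RSR to answer units (arcs ×180/π): t = 0.728721·180/π = 41.7526°, p = ρ·p = 4.64·4.405737 = 20.4426 m, q = 1.264445·180/π = 72.4474°, L = 29.6909 m.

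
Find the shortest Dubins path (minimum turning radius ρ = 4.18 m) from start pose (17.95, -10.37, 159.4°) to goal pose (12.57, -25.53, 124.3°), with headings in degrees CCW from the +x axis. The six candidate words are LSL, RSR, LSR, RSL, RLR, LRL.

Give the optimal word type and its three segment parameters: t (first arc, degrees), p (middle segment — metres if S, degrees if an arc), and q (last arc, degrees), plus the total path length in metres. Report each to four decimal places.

Let ψ = atan2(Δy, Δx) = atan2(-15.16, -5.38) = -109.5388° be the start→goal bearing.
Normalize: d = |goal − start| / ρ = 16.086330/4.18 = 3.848404, α = (θ_start − ψ) mod 360° = 268.9388° = 4.693868 rad, β = (θ_goal − ψ) mod 360° = 233.8388° = 4.081257 rad.
Common terms: sin α = -0.999828, cos α = -0.018520, sin β = -0.807360, cos β = -0.590059, cos(α−β) = 0.818150, d² = 14.810215. Work in radians in the unit-radius frame; every candidate has L = ρ·(t + p + q).
LSL: p² = 2 + d² − 2cos(α−β) + 2d(sin α − sin β) = 13.692525; p = √p² = 3.700341; φ = atan2(cos β − cos α, d + sin α − sin β) = -0.155077 rad; t = (φ − α) mod 2π = 1.434241 rad, q = (β − φ) mod 2π = 4.236334 rad → L = 4.18·(1.434241 + 3.700341 + 4.236334) = 4.18·9.370916 = 39.170428 m
RSR: p² = 2 + d² − 2cos(α−β) + 2d(sin β − sin α) = 16.655306; p = √p² = 4.081091; φ = atan2(cos α − cos β, d − sin α + sin β) = 0.140507 rad; t = (α − φ) mod 2π = 4.553360 rad, q = (φ − β) mod 2π = 2.342435 rad → L = 4.18·(4.553360 + 4.081091 + 2.342435) = 4.18·10.976887 = 45.883388 m
LSR: p² = d² − 2 + 2cos(α−β) + 2d(sin α + sin β) = 0.536929; p = √p² = 0.732754; φ = atan2(−cos α − cos β, d + sin α + sin β) − atan2(−2, p) = 1.509361 rad; t = (φ − α) mod 2π = 3.098679 rad, q = (φ − β) mod 2π = 3.711289 rad → L = 4.18·(3.098679 + 0.732754 + 3.711289) = 4.18·7.542722 = 31.528578 m
RSL: p² = d² − 2 + 2cos(α−β) − 2d(sin α + sin β) = 28.356100; p = √p² = 5.325045; φ = atan2(cos α + cos β, d − sin α − sin β) − atan2(2, p) = -0.466476 rad; t = (α − φ) mod 2π = 5.160344 rad, q = (β − φ) mod 2π = 4.547734 rad → L = 4.18·(5.160344 + 5.325045 + 4.547734) = 4.18·15.033123 = 62.838453 m
RLR: c = (6 − d² + 2cos(α−β) + 2d(sin α − sin β))/8 = -1.081913, |c| > 1 → infeasible
LRL: c = (6 − d² + 2cos(α−β) − 2d(sin α − sin β))/8 = -0.711566; p = 2π − arccos c = 3.920665 rad; φ = atan2(cos β − cos α, d + sin α − sin β) = -0.155077 rad; t = (φ − α + p/2) mod 2π = 3.394573 rad, q = (β − α − t + p) mod 2π = 6.196666 rad → L = 4.18·(3.394573 + 3.920665 + 6.196666) = 4.18·13.511905 = 56.479762 m
Shortest: LSR with L = 31.528578 m ≈ 31.5286 m
Convert LSR to answer units (arcs ×180/π): t = 3.098679·180/π = 177.5412°, p = ρ·p = 4.18·0.732754 = 3.0629 m, q = 3.711289·180/π = 212.6412°, L = 31.5286 m.

LSR: t = 177.5412°, p = 3.0629 m, q = 212.6412°, L = 31.5286 m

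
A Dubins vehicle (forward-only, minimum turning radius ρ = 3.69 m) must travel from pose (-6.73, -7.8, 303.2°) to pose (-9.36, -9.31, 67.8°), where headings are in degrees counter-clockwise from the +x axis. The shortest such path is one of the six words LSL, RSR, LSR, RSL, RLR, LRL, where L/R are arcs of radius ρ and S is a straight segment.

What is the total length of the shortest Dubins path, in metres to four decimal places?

Let ψ = atan2(Δy, Δx) = atan2(-1.51, -2.63) = -150.1379° be the start→goal bearing.
Normalize: d = |goal − start| / ρ = 3.032656/3.69 = 0.821858, α = (θ_start − ψ) mod 360° = 93.3379° = 1.629055 rad, β = (θ_goal − ψ) mod 360° = 217.9379° = 3.803735 rad.
Common terms: sin α = 0.998303, cos α = -0.058225, sin β = -0.614808, cos β = -0.788677, cos(α−β) = -0.567844, d² = 0.675450. Work in radians in the unit-radius frame; every candidate has L = ρ·(t + p + q).
LSL: p² = 2 + d² − 2cos(α−β) + 2d(sin α − sin β) = 6.462634; p = √p² = 2.542171; φ = atan2(cos β − cos α, d + sin α − sin β) = -0.291442 rad; t = (φ − α) mod 2π = 4.362689 rad, q = (β − φ) mod 2π = 4.095177 rad → L = 3.69·(4.362689 + 2.542171 + 4.095177) = 3.69·11.000037 = 40.590135 m
RSR: p² = 2 + d² − 2cos(α−β) + 2d(sin β − sin α) = 1.159642; p = √p² = 1.076867; φ = atan2(cos α − cos β, d − sin α + sin β) = 2.396129 rad; t = (α − φ) mod 2π = 5.516110 rad, q = (φ − β) mod 2π = 4.875580 rad → L = 3.69·(5.516110 + 1.076867 + 4.875580) = 3.69·11.468557 = 42.318975 m
LSR: p² = d² − 2 + 2cos(α−β) + 2d(sin α + sin β) = -1.829879 < 0 → infeasible
RSL: p² = d² − 2 + 2cos(α−β) − 2d(sin α + sin β) = -3.090595 < 0 → infeasible
RLR: c = (6 − d² + 2cos(α−β) + 2d(sin α − sin β))/8 = 0.855045; p = 2π − arccos c = 5.738026 rad; φ = atan2(cos α − cos β, d − sin α + sin β) = 2.396129 rad; t = (α − φ + p/2) mod 2π = 2.101938 rad, q = (α − β − t + p) mod 2π = 1.461408 rad → L = 3.69·(2.101938 + 5.738026 + 1.461408) = 3.69·9.301372 = 34.322063 m
LRL: c = (6 − d² + 2cos(α−β) − 2d(sin α − sin β))/8 = 0.192171; p = 2π − arccos c = 4.905763 rad; φ = atan2(cos β − cos α, d + sin α − sin β) = -0.291442 rad; t = (φ − α + p/2) mod 2π = 0.532385 rad, q = (β − α − t + p) mod 2π = 0.264873 rad → L = 3.69·(0.532385 + 4.905763 + 0.264873) = 3.69·5.703020 = 21.044144 m
Shortest: LRL with L = 21.044144 m ≈ 21.0441 m

21.0441 m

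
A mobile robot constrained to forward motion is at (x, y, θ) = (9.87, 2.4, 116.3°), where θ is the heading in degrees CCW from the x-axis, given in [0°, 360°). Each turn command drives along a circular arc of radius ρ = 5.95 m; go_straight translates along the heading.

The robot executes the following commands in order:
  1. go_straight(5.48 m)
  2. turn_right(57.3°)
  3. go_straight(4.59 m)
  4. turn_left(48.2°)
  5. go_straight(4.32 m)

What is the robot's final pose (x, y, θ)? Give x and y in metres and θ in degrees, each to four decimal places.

(9.3462, 25.8986, 107.2000°)

set_pose: (x, y, θ) = (9.8700, 2.4000, 116.3000°), ρ = 5.95
go_straight(5.48): x += 5.48·cos θ, y += 5.48·sin θ → (7.4420, 7.3127, 116.3000°)
turn_right(57.3°): centre at ρ to the right, rotate −57.3° → (7.6759, 13.0135, 59.0000°)
go_straight(4.59): x += 4.59·cos θ, y += 4.59·sin θ → (10.0399, 16.9479, 59.0000°)
turn_left(48.2°): centre at ρ to the left, rotate +48.2° → (10.6237, 21.7718, 107.2000°)
go_straight(4.32): x += 4.32·cos θ, y += 4.32·sin θ → (9.3462, 25.8986, 107.2000°)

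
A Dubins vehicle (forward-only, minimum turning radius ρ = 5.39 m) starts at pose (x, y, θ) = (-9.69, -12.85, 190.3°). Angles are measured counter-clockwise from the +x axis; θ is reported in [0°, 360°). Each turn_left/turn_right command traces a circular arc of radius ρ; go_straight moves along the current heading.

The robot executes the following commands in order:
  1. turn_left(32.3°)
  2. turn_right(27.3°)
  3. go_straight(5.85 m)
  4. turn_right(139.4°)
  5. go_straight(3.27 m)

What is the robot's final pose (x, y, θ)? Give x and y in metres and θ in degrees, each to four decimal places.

(-24.2956, -6.0321, 55.9000°)

set_pose: (x, y, θ) = (-9.6900, -12.8500, 190.3000°), ρ = 5.39
turn_left(32.3°): centre at ρ to the left, rotate +32.3° → (-12.3746, -14.1856, 222.6000°)
turn_right(27.3°): centre at ρ to the right, rotate −27.3° → (-14.6007, -15.4170, 195.3000°)
go_straight(5.85): x += 5.85·cos θ, y += 5.85·sin θ → (-20.2434, -16.9606, 195.3000°)
turn_right(139.4°): centre at ρ to the right, rotate −139.4° → (-26.1289, -8.7398, 55.9000°)
go_straight(3.27): x += 3.27·cos θ, y += 3.27·sin θ → (-24.2956, -6.0321, 55.9000°)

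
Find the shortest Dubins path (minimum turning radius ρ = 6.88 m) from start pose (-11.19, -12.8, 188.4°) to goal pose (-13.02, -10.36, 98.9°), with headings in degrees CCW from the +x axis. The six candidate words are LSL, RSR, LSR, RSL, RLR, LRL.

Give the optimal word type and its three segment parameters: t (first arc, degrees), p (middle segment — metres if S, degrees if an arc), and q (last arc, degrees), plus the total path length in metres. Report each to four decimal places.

Let ψ = atan2(Δy, Δx) = atan2(2.44, -1.83) = 126.8699° be the start→goal bearing.
Normalize: d = |goal − start| / ρ = 3.050000/6.88 = 0.443314, α = (θ_start − ψ) mod 360° = 61.5301° = 1.073903 rad, β = (θ_goal − ψ) mod 360° = 332.0301° = 5.795019 rad.
Common terms: sin α = 0.879068, cos α = 0.476697, sin β = -0.469008, cos β = 0.883194, cos(α−β) = 0.008727, d² = 0.196527. Work in radians in the unit-radius frame; every candidate has L = ρ·(t + p + q).
LSL: p² = 2 + d² − 2cos(α−β) + 2d(sin α − sin β) = 3.374315; p = √p² = 1.836931; φ = atan2(cos β − cos α, d + sin α − sin β) = 0.223139 rad; t = (φ − α) mod 2π = 5.432421 rad, q = (β − φ) mod 2π = 5.571880 rad → L = 6.88·(5.432421 + 1.836931 + 5.571880) = 6.88·12.841232 = 88.347675 m
RSR: p² = 2 + d² − 2cos(α−β) + 2d(sin β − sin α) = 0.983833; p = √p² = 0.991884; φ = atan2(cos α − cos β, d − sin α + sin β) = -2.719332 rad; t = (α − φ) mod 2π = 3.793235 rad, q = (φ − β) mod 2π = 4.052020 rad → L = 6.88·(3.793235 + 0.991884 + 4.052020) = 6.88·8.837139 = 60.799513 m
LSR: p² = d² − 2 + 2cos(α−β) + 2d(sin α + sin β) = -1.422449 < 0 → infeasible
RSL: p² = d² − 2 + 2cos(α−β) − 2d(sin α + sin β) = -2.149590 < 0 → infeasible
RLR: c = (6 − d² + 2cos(α−β) + 2d(sin α − sin β))/8 = 0.877021; p = 2π − arccos c = 5.782015 rad; φ = atan2(cos α − cos β, d − sin α + sin β) = -2.719332 rad; t = (α − φ + p/2) mod 2π = 0.401057 rad, q = (α − β − t + p) mod 2π = 0.659842 rad → L = 6.88·(0.401057 + 5.782015 + 0.659842) = 6.88·6.842914 = 47.079251 m
LRL: c = (6 − d² + 2cos(α−β) − 2d(sin α − sin β))/8 = 0.578211; p = 2π − arccos c = 5.328923 rad; φ = atan2(cos β − cos α, d + sin α − sin β) = 0.223139 rad; t = (φ − α + p/2) mod 2π = 1.813697 rad, q = (β − α − t + p) mod 2π = 1.953156 rad → L = 6.88·(1.813697 + 5.328923 + 1.953156) = 6.88·9.095776 = 62.578938 m
Shortest: RLR with L = 47.079251 m ≈ 47.0793 m
Convert RLR to answer units (arcs ×180/π): t = 0.401057·180/π = 22.9789°, p = 5.782015·180/π = 331.2851°, q = 0.659842·180/π = 37.8062°, L = 47.0793 m.

RLR: t = 22.9789°, p = 331.2851°, q = 37.8062°, L = 47.0793 m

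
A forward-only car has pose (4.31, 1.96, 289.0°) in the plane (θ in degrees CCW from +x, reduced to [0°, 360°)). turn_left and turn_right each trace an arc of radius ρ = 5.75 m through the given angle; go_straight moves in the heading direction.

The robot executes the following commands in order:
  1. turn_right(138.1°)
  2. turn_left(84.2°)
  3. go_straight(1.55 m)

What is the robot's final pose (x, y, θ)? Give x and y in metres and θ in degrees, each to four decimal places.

(-12.3223, -7.9418, 235.1000°)

set_pose: (x, y, θ) = (4.3100, 1.9600, 289.0000°), ρ = 5.75
turn_right(138.1°): centre at ρ to the right, rotate −138.1° → (-3.9232, -4.9362, 150.9000°)
turn_left(84.2°): centre at ρ to the left, rotate +84.2° → (-11.4355, -6.6706, 235.1000°)
go_straight(1.55): x += 1.55·cos θ, y += 1.55·sin θ → (-12.3223, -7.9418, 235.1000°)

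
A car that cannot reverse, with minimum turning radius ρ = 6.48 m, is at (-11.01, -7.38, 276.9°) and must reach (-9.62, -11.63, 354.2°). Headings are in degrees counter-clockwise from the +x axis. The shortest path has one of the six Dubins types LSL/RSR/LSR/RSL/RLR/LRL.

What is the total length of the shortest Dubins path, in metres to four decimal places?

44.8210 m

Let ψ = atan2(Δy, Δx) = atan2(-4.25, 1.39) = -71.8892° be the start→goal bearing.
Normalize: d = |goal − start| / ρ = 4.471532/6.48 = 0.690051, α = (θ_start − ψ) mod 360° = 348.7892° = 6.087520 rad, β = (θ_goal − ψ) mod 360° = 66.0892° = 1.153474 rad.
Common terms: sin α = -0.194419, cos α = 0.980919, sin β = 0.914178, cos β = 0.405314, cos(α−β) = 0.219846, d² = 0.476171. Work in radians in the unit-radius frame; every candidate has L = ρ·(t + p + q).
LSL: p² = 2 + d² − 2cos(α−β) + 2d(sin α − sin β) = 0.506501; p = √p² = 0.711689; φ = atan2(cos β − cos α, d + sin α − sin β) = -2.199506 rad; t = (φ − α) mod 2π = 4.279345 rad, q = (β − φ) mod 2π = 3.352980 rad → L = 6.48·(4.279345 + 0.711689 + 3.352980) = 6.48·8.344014 = 54.069209 m
RSR: p² = 2 + d² − 2cos(α−β) + 2d(sin β − sin α) = 3.566455; p = √p² = 1.888506; φ = atan2(cos α − cos β, d − sin α + sin β) = 0.309722 rad; t = (α − φ) mod 2π = 5.777798 rad, q = (φ − β) mod 2π = 5.439433 rad → L = 6.48·(5.777798 + 1.888506 + 5.439433) = 6.48·13.105737 = 84.925177 m
LSR: p² = d² − 2 + 2cos(α−β) + 2d(sin α + sin β) = -0.090796 < 0 → infeasible
RSL: p² = d² − 2 + 2cos(α−β) − 2d(sin α + sin β) = -2.077477 < 0 → infeasible
RLR: c = (6 − d² + 2cos(α−β) + 2d(sin α − sin β))/8 = 0.554193; p = 2π − arccos c = 5.299782 rad; φ = atan2(cos α − cos β, d − sin α + sin β) = 0.309722 rad; t = (α − φ + p/2) mod 2π = 2.144504 rad, q = (α − β − t + p) mod 2π = 1.806139 rad → L = 6.48·(2.144504 + 5.299782 + 1.806139) = 6.48·9.250425 = 59.942753 m
LRL: c = (6 − d² + 2cos(α−β) − 2d(sin α − sin β))/8 = 0.936687; p = 2π − arccos c = 5.925436 rad; φ = atan2(cos β − cos α, d + sin α − sin β) = -2.199506 rad; t = (φ − α + p/2) mod 2π = 0.958877 rad, q = (β − α − t + p) mod 2π = 0.032513 rad → L = 6.48·(0.958877 + 5.925436 + 0.032513) = 6.48·6.916826 = 44.821035 m
Shortest: LRL with L = 44.821035 m ≈ 44.8210 m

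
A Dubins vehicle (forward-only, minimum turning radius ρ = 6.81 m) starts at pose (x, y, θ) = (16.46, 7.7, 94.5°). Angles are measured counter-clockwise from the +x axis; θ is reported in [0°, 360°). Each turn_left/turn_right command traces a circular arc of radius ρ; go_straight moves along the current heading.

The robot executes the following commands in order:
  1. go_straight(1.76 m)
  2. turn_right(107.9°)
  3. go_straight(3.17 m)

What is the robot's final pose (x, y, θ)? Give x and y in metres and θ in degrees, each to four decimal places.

(27.7728, 15.8788, 346.6000°)

set_pose: (x, y, θ) = (16.4600, 7.7000, 94.5000°), ρ = 6.81
go_straight(1.76): x += 1.76·cos θ, y += 1.76·sin θ → (16.3219, 9.4546, 94.5000°)
turn_right(107.9°): centre at ρ to the right, rotate −107.9° → (24.6891, 16.6135, -13.4000° ≡ 346.6000°)
go_straight(3.17): x += 3.17·cos θ, y += 3.17·sin θ → (27.7728, 15.8788, 346.6000°)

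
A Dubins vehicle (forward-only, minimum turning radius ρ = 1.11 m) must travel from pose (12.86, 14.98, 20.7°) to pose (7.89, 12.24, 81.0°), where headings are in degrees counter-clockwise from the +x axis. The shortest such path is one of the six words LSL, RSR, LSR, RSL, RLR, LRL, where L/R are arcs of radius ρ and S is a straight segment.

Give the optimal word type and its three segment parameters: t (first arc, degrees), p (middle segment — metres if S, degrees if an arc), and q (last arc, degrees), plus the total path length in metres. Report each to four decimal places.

Let ψ = atan2(Δy, Δx) = atan2(-2.74, -4.97) = -151.1317° be the start→goal bearing.
Normalize: d = |goal − start| / ρ = 5.675253/1.11 = 5.112841, α = (θ_start − ψ) mod 360° = 171.8317° = 2.999029 rad, β = (θ_goal − ψ) mod 360° = 232.1317° = 4.051463 rad.
Common terms: sin α = 0.142081, cos α = -0.989855, sin β = -0.789424, cos β = -0.613848, cos(α−β) = 0.495459, d² = 26.141141. Work in radians in the unit-radius frame; every candidate has L = ρ·(t + p + q).
LSL: p² = 2 + d² − 2cos(α−β) + 2d(sin α − sin β) = 36.675498; p = √p² = 6.056030; φ = atan2(cos β − cos α, d + sin α − sin β) = 0.062128 rad; t = (φ − α) mod 2π = 3.346284 rad, q = (β − φ) mod 2π = 3.989335 rad → L = 1.11·(3.346284 + 6.056030 + 3.989335) = 1.11·13.391649 = 14.864730 m
RSR: p² = 2 + d² − 2cos(α−β) + 2d(sin β − sin α) = 17.624949; p = √p² = 4.198208; φ = atan2(cos α − cos β, d − sin α + sin β) = -0.089684 rad; t = (α − φ) mod 2π = 3.088713 rad, q = (φ − β) mod 2π = 2.142039 rad → L = 1.11·(3.088713 + 4.198208 + 2.142039) = 1.11·9.428960 = 10.466145 m
LSR: p² = d² − 2 + 2cos(α−β) + 2d(sin α + sin β) = 18.512538; p = √p² = 4.302620; φ = atan2(−cos α − cos β, d + sin α + sin β) − atan2(−2, p) = 0.779907 rad; t = (φ − α) mod 2π = 4.064064 rad, q = (φ − β) mod 2π = 3.011630 rad → L = 1.11·(4.064064 + 4.302620 + 3.011630) = 1.11·11.378314 = 12.629928 m
RSL: p² = d² − 2 + 2cos(α−β) − 2d(sin α + sin β) = 31.751579; p = √p² = 5.634854; φ = atan2(cos α + cos β, d − sin α − sin β) − atan2(2, p) = -0.612599 rad; t = (α − φ) mod 2π = 3.611628 rad, q = (β − φ) mod 2π = 4.664061 rad → L = 1.11·(3.611628 + 5.634854 + 4.664061) = 1.11·13.910543 = 15.440703 m
RLR: c = (6 − d² + 2cos(α−β) + 2d(sin α − sin β))/8 = -1.203119, |c| > 1 → infeasible
LRL: c = (6 − d² + 2cos(α−β) − 2d(sin α − sin β))/8 = -3.584437, |c| > 1 → infeasible
Shortest: RSR with L = 10.466145 m ≈ 10.4661 m
Convert RSR to answer units (arcs ×180/π): t = 3.088713·180/π = 176.9702°, p = ρ·p = 1.11·4.198208 = 4.6600 m, q = 2.142039·180/π = 122.7298°, L = 10.4661 m.

RSR: t = 176.9702°, p = 4.6600 m, q = 122.7298°, L = 10.4661 m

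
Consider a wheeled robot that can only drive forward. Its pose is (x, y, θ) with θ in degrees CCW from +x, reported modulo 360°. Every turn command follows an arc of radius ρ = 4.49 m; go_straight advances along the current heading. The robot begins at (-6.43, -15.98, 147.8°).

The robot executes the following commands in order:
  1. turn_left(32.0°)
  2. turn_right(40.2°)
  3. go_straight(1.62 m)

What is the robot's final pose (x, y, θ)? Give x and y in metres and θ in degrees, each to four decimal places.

set_pose: (x, y, θ) = (-6.4300, -15.9800, 147.8000°), ρ = 4.49
turn_left(32.0°): centre at ρ to the left, rotate +32.0° → (-8.8069, -15.2894, 179.8000°)
turn_right(40.2°): centre at ρ to the right, rotate −40.2° → (-11.7013, -14.2188, 139.6000°)
go_straight(1.62): x += 1.62·cos θ, y += 1.62·sin θ → (-12.9350, -13.1688, 139.6000°)

(-12.9350, -13.1688, 139.6000°)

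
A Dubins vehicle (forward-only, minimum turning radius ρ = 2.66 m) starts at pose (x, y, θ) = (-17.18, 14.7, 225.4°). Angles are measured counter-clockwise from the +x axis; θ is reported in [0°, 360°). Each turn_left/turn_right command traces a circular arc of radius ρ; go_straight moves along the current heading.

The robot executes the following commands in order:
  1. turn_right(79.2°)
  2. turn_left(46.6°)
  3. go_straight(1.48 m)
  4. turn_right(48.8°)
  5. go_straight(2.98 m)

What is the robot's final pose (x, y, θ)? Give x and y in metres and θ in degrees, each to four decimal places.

set_pose: (x, y, θ) = (-17.1800, 14.7000, 225.4000°), ρ = 2.66
turn_right(79.2°): centre at ρ to the right, rotate −79.2° → (-20.5537, 14.3573, 146.2000°)
turn_left(46.6°): centre at ρ to the left, rotate +46.6° → (-22.6228, 14.7408, 192.8000°)
go_straight(1.48): x += 1.48·cos θ, y += 1.48·sin θ → (-24.0660, 14.4129, 192.8000°)
turn_right(48.8°): centre at ρ to the right, rotate −48.8° → (-26.2188, 14.8548, 144.0000°)
go_straight(2.98): x += 2.98·cos θ, y += 2.98·sin θ → (-28.6297, 16.6064, 144.0000°)

(-28.6297, 16.6064, 144.0000°)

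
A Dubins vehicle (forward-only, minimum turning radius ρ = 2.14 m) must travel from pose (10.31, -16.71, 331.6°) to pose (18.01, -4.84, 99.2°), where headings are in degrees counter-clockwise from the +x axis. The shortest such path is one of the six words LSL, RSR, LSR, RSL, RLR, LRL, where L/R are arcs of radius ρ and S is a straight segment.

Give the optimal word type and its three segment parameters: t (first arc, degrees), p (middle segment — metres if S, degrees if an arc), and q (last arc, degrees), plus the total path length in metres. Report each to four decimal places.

LSL: t = 93.0499°, p = 10.6731 m, q = 34.5501°, L = 15.4390 m

Let ψ = atan2(Δy, Δx) = atan2(11.87, 7.70) = 57.0288° be the start→goal bearing.
Normalize: d = |goal − start| / ρ = 14.148742/2.14 = 6.611562, α = (θ_start − ψ) mod 360° = 274.5712° = 4.792172 rad, β = (θ_goal − ψ) mod 360° = 42.1712° = 0.736027 rad.
Common terms: sin α = -0.996819, cos α = 0.079699, sin β = 0.671349, cos β = 0.741142, cos(α−β) = -0.610145, d² = 43.712748. Work in radians in the unit-radius frame; every candidate has L = ρ·(t + p + q).
LSL: p² = 2 + d² − 2cos(α−β) + 2d(sin α − sin β) = 24.874651; p = √p² = 4.987449; φ = atan2(cos β − cos α, d + sin α − sin β) = 0.133013 rad; t = (φ − α) mod 2π = 1.624027 rad, q = (β − φ) mod 2π = 0.603014 rad → L = 2.14·(1.624027 + 4.987449 + 0.603014) = 2.14·7.214490 = 15.439008 m
RSR: p² = 2 + d² − 2cos(α−β) + 2d(sin β − sin α) = 68.991425; p = √p² = 8.306108; φ = atan2(cos α − cos β, d − sin α + sin β) = -0.079718 rad; t = (α − φ) mod 2π = 4.871890 rad, q = (φ − β) mod 2π = 5.467441 rad → L = 2.14·(4.871890 + 8.306108 + 5.467441) = 2.14·18.645438 = 39.901238 m
LSR: p² = d² − 2 + 2cos(α−β) + 2d(sin α + sin β) = 36.188723; p = √p² = 6.015706; φ = atan2(−cos α − cos β, d + sin α + sin β) − atan2(−2, p) = 0.191121 rad; t = (φ − α) mod 2π = 1.682135 rad, q = (φ − β) mod 2π = 5.738280 rad → L = 2.14·(1.682135 + 6.015706 + 5.738280) = 2.14·13.436121 = 28.753298 m
RSL: p² = d² − 2 + 2cos(α−β) − 2d(sin α + sin β) = 44.796192; p = √p² = 6.692996; φ = atan2(cos α + cos β, d − sin α − sin β) − atan2(2, p) = -0.172594 rad; t = (α − φ) mod 2π = 4.964766 rad, q = (β − φ) mod 2π = 0.908621 rad → L = 2.14·(4.964766 + 6.692996 + 0.908621) = 2.14·12.566383 = 26.892060 m
RLR: c = (6 − d² + 2cos(α−β) + 2d(sin α − sin β))/8 = -7.623928, |c| > 1 → infeasible
LRL: c = (6 − d² + 2cos(α−β) − 2d(sin α − sin β))/8 = -2.109331, |c| > 1 → infeasible
Shortest: LSL with L = 15.439008 m ≈ 15.4390 m
Convert LSL to answer units (arcs ×180/π): t = 1.624027·180/π = 93.0499°, p = ρ·p = 2.14·4.987449 = 10.6731 m, q = 0.603014·180/π = 34.5501°, L = 15.4390 m.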